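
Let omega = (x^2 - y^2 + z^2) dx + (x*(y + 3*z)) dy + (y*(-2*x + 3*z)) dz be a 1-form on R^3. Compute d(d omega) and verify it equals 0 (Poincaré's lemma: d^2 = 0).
d(d omega) = 0

Step 1: d omega = sum_{i<j} (∂f_j/∂x_i - ∂f_i/∂x_j) dx_i ∧ dx_j:
  coeff of dx ∧ dy: 3*y + 3*z
  coeff of dx ∧ dz: -2*y - 2*z
  coeff of dy ∧ dz: -5*x + 3*z
Step 2: Apply d again to each 2-form coefficient. The only possible 3-form in R^3 is dx ∧ dy ∧ dz, with coefficient
  ∂(coeff of dy∧dz)/∂x - ∂(coeff of dx∧dz)/∂y + ∂(coeff of dx∧dy)/∂z
  = ∂/∂x (-5*x + 3*z) - ∂/∂y (-2*y - 2*z) + ∂/∂z (3*y + 3*z).
Each of these terms simplifies to sums of mixed partials that cancel in pairs. The result is 0 (by equality of mixed partials for smooth functions — Schwarz / Clairaut).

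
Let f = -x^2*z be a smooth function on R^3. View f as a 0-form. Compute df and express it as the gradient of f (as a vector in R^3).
df = (-2*x*z) dx + (0) dy + (-x^2) dz; grad f = (-2*x*z, 0, -x^2)

For a 0-form f, d f = (∂f/∂x) dx + (∂f/∂y) dy + (∂f/∂z) dz. The components of the vector representation are exactly the entries of grad f in Cartesian coordinates:
  ∂f/∂x = -2*x*z
  ∂f/∂y = 0
  ∂f/∂z = -x^2.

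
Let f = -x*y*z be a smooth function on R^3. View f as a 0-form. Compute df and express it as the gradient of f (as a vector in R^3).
df = (-y*z) dx + (-x*z) dy + (-x*y) dz; grad f = (-y*z, -x*z, -x*y)

For a 0-form f, d f = (∂f/∂x) dx + (∂f/∂y) dy + (∂f/∂z) dz. The components of the vector representation are exactly the entries of grad f in Cartesian coordinates:
  ∂f/∂x = -y*z
  ∂f/∂y = -x*z
  ∂f/∂z = -x*y.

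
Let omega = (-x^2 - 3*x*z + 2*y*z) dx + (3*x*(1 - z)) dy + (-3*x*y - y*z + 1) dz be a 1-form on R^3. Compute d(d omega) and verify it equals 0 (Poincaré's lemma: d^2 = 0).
d(d omega) = 0

Step 1: d omega = sum_{i<j} (∂f_j/∂x_i - ∂f_i/∂x_j) dx_i ∧ dx_j:
  coeff of dx ∧ dy: 3 - 5*z
  coeff of dx ∧ dz: 3*x - 5*y
  coeff of dy ∧ dz: -z
Step 2: Apply d again to each 2-form coefficient. The only possible 3-form in R^3 is dx ∧ dy ∧ dz, with coefficient
  ∂(coeff of dy∧dz)/∂x - ∂(coeff of dx∧dz)/∂y + ∂(coeff of dx∧dy)/∂z
  = ∂/∂x (-z) - ∂/∂y (3*x - 5*y) + ∂/∂z (3 - 5*z).
Each of these terms simplifies to sums of mixed partials that cancel in pairs. The result is 0 (by equality of mixed partials for smooth functions — Schwarz / Clairaut).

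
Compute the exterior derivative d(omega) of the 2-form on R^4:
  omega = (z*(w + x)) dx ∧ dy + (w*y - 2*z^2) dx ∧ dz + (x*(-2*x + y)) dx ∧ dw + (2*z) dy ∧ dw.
d(omega) = (x) dx ∧ dy ∧ dz + (-x + z) dx ∧ dy ∧ dw + (y) dx ∧ dz ∧ dw + (-2) dy ∧ dz ∧ dw

For a 2-form omega = sum_{i<j} g_{ij} dx_i ∧ dx_j, the exterior derivative is
  d(omega) = sum_{i<j} d(g_{ij}) ∧ dx_i ∧ dx_j = sum_{i<j, k} (∂g_{ij}/∂x_k) dx_k ∧ dx_i ∧ dx_j.
Expand each term, using dx_k ∧ dx_i ∧ dx_j = sgn(permutation) dx_{(a)} ∧ dx_{(b)} ∧ dx_{(c)} with (a < b < c) sorted:
  d(z*(w + x)) includes (∂/∂z)(z*(w + x)) dz = (w + x) dz, which multiplied by dx ∧ dy gives (w + x) dx ∧ dy ∧ dz
  d(z*(w + x)) includes (∂/∂w)(z*(w + x)) dw = (z) dw, which multiplied by dx ∧ dy gives (z) dx ∧ dy ∧ dw
  d(w*y - 2*z^2) includes (∂/∂y)(w*y - 2*z^2) dy = (w) dy, which multiplied by dx ∧ dz gives (-w) dx ∧ dy ∧ dz
  d(w*y - 2*z^2) includes (∂/∂w)(w*y - 2*z^2) dw = (y) dw, which multiplied by dx ∧ dz gives (y) dx ∧ dz ∧ dw
  d(x*(-2*x + y)) includes (∂/∂y)(x*(-2*x + y)) dy = (x) dy, which multiplied by dx ∧ dw gives (-x) dx ∧ dy ∧ dw
  d(2*z) includes (∂/∂z)(2*z) dz = (2) dz, which multiplied by dy ∧ dw gives (-2) dy ∧ dz ∧ dw
Collecting like 3-forms: d(omega) = (x) dx ∧ dy ∧ dz + (-x + z) dx ∧ dy ∧ dw + (y) dx ∧ dz ∧ dw + (-2) dy ∧ dz ∧ dw.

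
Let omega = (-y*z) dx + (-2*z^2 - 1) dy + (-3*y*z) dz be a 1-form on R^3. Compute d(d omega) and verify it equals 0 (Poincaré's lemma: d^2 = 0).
d(d omega) = 0

Step 1: d omega = sum_{i<j} (∂f_j/∂x_i - ∂f_i/∂x_j) dx_i ∧ dx_j:
  coeff of dx ∧ dy: z
  coeff of dx ∧ dz: y
  coeff of dy ∧ dz: z
Step 2: Apply d again to each 2-form coefficient. The only possible 3-form in R^3 is dx ∧ dy ∧ dz, with coefficient
  ∂(coeff of dy∧dz)/∂x - ∂(coeff of dx∧dz)/∂y + ∂(coeff of dx∧dy)/∂z
  = ∂/∂x (z) - ∂/∂y (y) + ∂/∂z (z).
Each of these terms simplifies to sums of mixed partials that cancel in pairs. The result is 0 (by equality of mixed partials for smooth functions — Schwarz / Clairaut).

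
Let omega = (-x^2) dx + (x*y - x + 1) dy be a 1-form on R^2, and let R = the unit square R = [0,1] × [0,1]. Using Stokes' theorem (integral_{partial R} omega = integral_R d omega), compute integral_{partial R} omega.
integral_(partial R) omega = -1/2

Stokes: integral_partial_R omega = integral_R d omega with d omega = (∂Q/∂x - ∂P/∂y) dx ∧ dy.
  ∂Q/∂x = y - 1
  ∂P/∂y = 0
  integrand = ∂Q/∂x - ∂P/∂y = y - 1.
Integrating over R: integral_0^1 integral_0^1 (y - 1) dx dy = -1/2.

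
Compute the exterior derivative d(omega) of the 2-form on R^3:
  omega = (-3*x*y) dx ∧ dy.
d(omega) = 0

For a 2-form omega = sum_{i<j} g_{ij} dx_i ∧ dx_j, the exterior derivative is
  d(omega) = sum_{i<j} d(g_{ij}) ∧ dx_i ∧ dx_j = sum_{i<j, k} (∂g_{ij}/∂x_k) dx_k ∧ dx_i ∧ dx_j.
Expand each term, using dx_k ∧ dx_i ∧ dx_j = sgn(permutation) dx_{(a)} ∧ dx_{(b)} ∧ dx_{(c)} with (a < b < c) sorted:

Collecting like 3-forms: d(omega) = 0.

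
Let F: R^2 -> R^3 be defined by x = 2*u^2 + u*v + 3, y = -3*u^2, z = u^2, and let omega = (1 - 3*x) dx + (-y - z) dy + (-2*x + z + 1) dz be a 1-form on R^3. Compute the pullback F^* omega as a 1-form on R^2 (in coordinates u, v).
F^* omega = (-42*u^3 - 22*u^2*v - 3*u*v^2 - 42*u - 8*v) du + (u*(-6*u^2 - 3*u*v - 8)) dv

Using F^*(f dg) = (f ∘ F) d(g ∘ F), substitute each coordinate x_i by F_i(u, v) in f_i, and replace dx_i by d F_i = (∂F_i/∂u) du + (∂F_i/∂v) dv.
  For the x component: f_1(F) = -6*u^2 - 3*u*v - 8; d F_1 = (4*u + v) du + (u) dv
  For the y component: f_2(F) = 2*u^2; d F_2 = (-6*u) du + (0) dv
  For the z component: f_3(F) = -3*u^2 - 2*u*v - 5; d F_3 = (2*u) du + (0) dv
Combining and collecting du, dv coefficients:
  coeff of du: -42*u^3 - 22*u^2*v - 3*u*v^2 - 42*u - 8*v
  coeff of dv: u*(-6*u^2 - 3*u*v - 8)
F^* omega = (-42*u^3 - 22*u^2*v - 3*u*v^2 - 42*u - 8*v) du + (u*(-6*u^2 - 3*u*v - 8)) dv.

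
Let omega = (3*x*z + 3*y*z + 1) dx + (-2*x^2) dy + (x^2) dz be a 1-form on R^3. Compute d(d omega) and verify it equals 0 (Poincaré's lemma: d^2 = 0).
d(d omega) = 0

Step 1: d omega = sum_{i<j} (∂f_j/∂x_i - ∂f_i/∂x_j) dx_i ∧ dx_j:
  coeff of dx ∧ dy: -4*x - 3*z
  coeff of dx ∧ dz: -x - 3*y
  coeff of dy ∧ dz: 0
Step 2: Apply d again to each 2-form coefficient. The only possible 3-form in R^3 is dx ∧ dy ∧ dz, with coefficient
  ∂(coeff of dy∧dz)/∂x - ∂(coeff of dx∧dz)/∂y + ∂(coeff of dx∧dy)/∂z
  = ∂/∂x (0) - ∂/∂y (-x - 3*y) + ∂/∂z (-4*x - 3*z).
Each of these terms simplifies to sums of mixed partials that cancel in pairs. The result is 0 (by equality of mixed partials for smooth functions — Schwarz / Clairaut).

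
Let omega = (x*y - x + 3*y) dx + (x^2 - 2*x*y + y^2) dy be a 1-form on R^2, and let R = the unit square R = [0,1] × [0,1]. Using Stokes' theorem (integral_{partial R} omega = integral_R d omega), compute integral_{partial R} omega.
integral_(partial R) omega = -7/2

Stokes: integral_partial_R omega = integral_R d omega with d omega = (∂Q/∂x - ∂P/∂y) dx ∧ dy.
  ∂Q/∂x = 2*x - 2*y
  ∂P/∂y = x + 3
  integrand = ∂Q/∂x - ∂P/∂y = x - 2*y - 3.
Integrating over R: integral_0^1 integral_0^1 (x - 2*y - 3) dx dy = -7/2.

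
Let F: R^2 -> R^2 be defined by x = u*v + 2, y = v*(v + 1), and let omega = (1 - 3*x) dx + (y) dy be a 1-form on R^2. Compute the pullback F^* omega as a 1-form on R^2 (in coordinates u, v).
F^* omega = (v*(-3*u*v - 5)) du + (-3*u^2*v - 5*u + 2*v^3 + 3*v^2 + v) dv

Using F^*(f dg) = (f ∘ F) d(g ∘ F), substitute each coordinate x_i by F_i(u, v) in f_i, and replace dx_i by d F_i = (∂F_i/∂u) du + (∂F_i/∂v) dv.
  For the x component: f_1(F) = -3*u*v - 5; d F_1 = (v) du + (u) dv
  For the y component: f_2(F) = v*(v + 1); d F_2 = (0) du + (2*v + 1) dv
Combining and collecting du, dv coefficients:
  coeff of du: v*(-3*u*v - 5)
  coeff of dv: -3*u^2*v - 5*u + 2*v^3 + 3*v^2 + v
F^* omega = (v*(-3*u*v - 5)) du + (-3*u^2*v - 5*u + 2*v^3 + 3*v^2 + v) dv.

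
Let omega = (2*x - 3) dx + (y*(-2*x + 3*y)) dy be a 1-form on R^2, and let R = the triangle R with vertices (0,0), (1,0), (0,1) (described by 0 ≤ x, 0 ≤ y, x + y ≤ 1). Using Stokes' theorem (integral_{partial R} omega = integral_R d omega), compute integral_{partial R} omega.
integral_(partial R) omega = -1/3

Stokes: integral_partial_R omega = integral_R d omega with d omega = (∂Q/∂x - ∂P/∂y) dx ∧ dy.
  ∂Q/∂x = -2*y
  ∂P/∂y = 0
  integrand = ∂Q/∂x - ∂P/∂y = -2*y.
Integrating over R: integral_0^1 integral_0^{1-x} (-2*y) dy dx = -1/3.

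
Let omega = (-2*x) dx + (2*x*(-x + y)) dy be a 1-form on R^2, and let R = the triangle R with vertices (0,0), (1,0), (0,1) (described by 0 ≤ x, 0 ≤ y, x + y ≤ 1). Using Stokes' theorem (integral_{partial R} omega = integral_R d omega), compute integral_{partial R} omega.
integral_(partial R) omega = -1/3

Stokes: integral_partial_R omega = integral_R d omega with d omega = (∂Q/∂x - ∂P/∂y) dx ∧ dy.
  ∂Q/∂x = -4*x + 2*y
  ∂P/∂y = 0
  integrand = ∂Q/∂x - ∂P/∂y = -4*x + 2*y.
Integrating over R: integral_0^1 integral_0^{1-x} (-4*x + 2*y) dy dx = -1/3.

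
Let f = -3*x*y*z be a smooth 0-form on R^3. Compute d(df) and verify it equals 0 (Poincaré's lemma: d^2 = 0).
d(df) = 0

Step 1: df = sum_i (∂f/∂x_i) dx_i = (-3*y*z) dx + (-3*x*z) dy + (-3*x*y) dz.
Step 2: Apply d again. Using the 1-form formula, the coefficient of dx ∧ dy in d(df) is ∂^2 f/∂x ∂y - ∂^2 f/∂y ∂x = (-3*z) - (-3*z) = 0 (equality of mixed partials for smooth f).
Similarly for dx ∧ dz and dy ∧ dz — all coefficients vanish. So d(df) = 0.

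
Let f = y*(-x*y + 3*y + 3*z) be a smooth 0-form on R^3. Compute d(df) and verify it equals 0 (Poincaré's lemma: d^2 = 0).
d(df) = 0

Step 1: df = sum_i (∂f/∂x_i) dx_i = (-y^2) dx + (-2*x*y + 6*y + 3*z) dy + (3*y) dz.
Step 2: Apply d again. Using the 1-form formula, the coefficient of dx ∧ dy in d(df) is ∂^2 f/∂x ∂y - ∂^2 f/∂y ∂x = (-2*y) - (-2*y) = 0 (equality of mixed partials for smooth f).
Similarly for dx ∧ dz and dy ∧ dz — all coefficients vanish. So d(df) = 0.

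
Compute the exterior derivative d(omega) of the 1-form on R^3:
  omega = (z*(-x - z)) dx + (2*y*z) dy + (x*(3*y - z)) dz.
d(omega) = (x + 3*y + z) dx ∧ dz + (3*x - 2*y) dy ∧ dz

For a 1-form omega = sum_i f_i dx_i, the exterior derivative is
  d(omega) = sum_{i < j} (∂f_j/∂x_i - ∂f_i/∂x_j) dx_i ∧ dx_j.
  coefficient of dx ∧ dz: ∂f_3/∂x - ∂f_1/∂z = ∂(x*(3*y - z))/∂x - ∂(z*(-x - z))/∂z = x + 3*y + z
  coefficient of dy ∧ dz: ∂f_3/∂y - ∂f_2/∂z = ∂(x*(3*y - z))/∂y - ∂(2*y*z)/∂z = 3*x - 2*y
Assembling: d(omega) = (x + 3*y + z) dx ∧ dz + (3*x - 2*y) dy ∧ dz.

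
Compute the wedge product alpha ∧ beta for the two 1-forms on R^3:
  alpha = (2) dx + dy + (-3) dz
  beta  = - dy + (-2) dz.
alpha ∧ beta = (-2) dx ∧ dy + (-4) dx ∧ dz + (-5) dy ∧ dz

Distribute the wedge, using dx_i ∧ dx_j = -dx_j ∧ dx_i and dx_i ∧ dx_i = 0. For each pair (i, j) with i < j, the coefficient of dx_i ∧ dx_j in alpha ∧ beta is (alpha_i * beta_j - alpha_j * beta_i). Collecting: alpha ∧ beta = (-2) dx ∧ dy + (-4) dx ∧ dz + (-5) dy ∧ dz.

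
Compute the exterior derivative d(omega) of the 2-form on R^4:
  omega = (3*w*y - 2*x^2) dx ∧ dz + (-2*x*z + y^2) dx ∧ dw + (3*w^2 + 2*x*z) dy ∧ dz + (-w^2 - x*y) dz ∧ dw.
d(omega) = (-3*w + 2*z) dx ∧ dy ∧ dz + (2*x + 2*y) dx ∧ dz ∧ dw + (-2*y) dx ∧ dy ∧ dw + (6*w - x) dy ∧ dz ∧ dw

For a 2-form omega = sum_{i<j} g_{ij} dx_i ∧ dx_j, the exterior derivative is
  d(omega) = sum_{i<j} d(g_{ij}) ∧ dx_i ∧ dx_j = sum_{i<j, k} (∂g_{ij}/∂x_k) dx_k ∧ dx_i ∧ dx_j.
Expand each term, using dx_k ∧ dx_i ∧ dx_j = sgn(permutation) dx_{(a)} ∧ dx_{(b)} ∧ dx_{(c)} with (a < b < c) sorted:
  d(3*w*y - 2*x^2) includes (∂/∂y)(3*w*y - 2*x^2) dy = (3*w) dy, which multiplied by dx ∧ dz gives (-3*w) dx ∧ dy ∧ dz
  d(3*w*y - 2*x^2) includes (∂/∂w)(3*w*y - 2*x^2) dw = (3*y) dw, which multiplied by dx ∧ dz gives (3*y) dx ∧ dz ∧ dw
  d(-2*x*z + y^2) includes (∂/∂y)(-2*x*z + y^2) dy = (2*y) dy, which multiplied by dx ∧ dw gives (-2*y) dx ∧ dy ∧ dw
  d(-2*x*z + y^2) includes (∂/∂z)(-2*x*z + y^2) dz = (-2*x) dz, which multiplied by dx ∧ dw gives (2*x) dx ∧ dz ∧ dw
  d(3*w^2 + 2*x*z) includes (∂/∂x)(3*w^2 + 2*x*z) dx = (2*z) dx, which multiplied by dy ∧ dz gives (2*z) dx ∧ dy ∧ dz
  d(3*w^2 + 2*x*z) includes (∂/∂w)(3*w^2 + 2*x*z) dw = (6*w) dw, which multiplied by dy ∧ dz gives (6*w) dy ∧ dz ∧ dw
  d(-w^2 - x*y) includes (∂/∂x)(-w^2 - x*y) dx = (-y) dx, which multiplied by dz ∧ dw gives (-y) dx ∧ dz ∧ dw
  d(-w^2 - x*y) includes (∂/∂y)(-w^2 - x*y) dy = (-x) dy, which multiplied by dz ∧ dw gives (-x) dy ∧ dz ∧ dw
Collecting like 3-forms: d(omega) = (-3*w + 2*z) dx ∧ dy ∧ dz + (2*x + 2*y) dx ∧ dz ∧ dw + (-2*y) dx ∧ dy ∧ dw + (6*w - x) dy ∧ dz ∧ dw.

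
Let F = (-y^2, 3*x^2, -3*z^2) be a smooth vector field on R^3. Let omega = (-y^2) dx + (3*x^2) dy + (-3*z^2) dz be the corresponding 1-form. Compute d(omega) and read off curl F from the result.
d(omega) = (0) dy ∧ dz + (0) dz ∧ dx + (6*x + 2*y) dx ∧ dy; curl F = (0, 0, 6*x + 2*y)

d omega = sum_{i<j} (∂f_j/∂x_i - ∂f_i/∂x_j) dx_i ∧ dx_j. Under the identification (dy ∧ dz, dz ∧ dx, dx ∧ dy) ↔ (e_x, e_y, e_z), the coefficients are exactly the components of curl F. Compute:
  ∂R/∂y - ∂Q/∂z = (0) - (0) = 0
  ∂P/∂z - ∂R/∂x = (0) - (0) = 0
  ∂Q/∂x - ∂P/∂y = (6*x) - (-2*y) = 6*x + 2*y.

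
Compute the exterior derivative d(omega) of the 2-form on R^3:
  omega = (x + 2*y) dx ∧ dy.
d(omega) = 0

For a 2-form omega = sum_{i<j} g_{ij} dx_i ∧ dx_j, the exterior derivative is
  d(omega) = sum_{i<j} d(g_{ij}) ∧ dx_i ∧ dx_j = sum_{i<j, k} (∂g_{ij}/∂x_k) dx_k ∧ dx_i ∧ dx_j.
Expand each term, using dx_k ∧ dx_i ∧ dx_j = sgn(permutation) dx_{(a)} ∧ dx_{(b)} ∧ dx_{(c)} with (a < b < c) sorted:

Collecting like 3-forms: d(omega) = 0.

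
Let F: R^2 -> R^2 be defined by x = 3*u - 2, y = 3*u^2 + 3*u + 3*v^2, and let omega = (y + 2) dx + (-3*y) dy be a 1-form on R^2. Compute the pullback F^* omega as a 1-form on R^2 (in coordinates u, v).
F^* omega = (-54*u^3 - 72*u^2 - 54*u*v^2 - 18*u - 18*v^2 + 6) du + (54*v*(-u^2 - u - v^2)) dv

Using F^*(f dg) = (f ∘ F) d(g ∘ F), substitute each coordinate x_i by F_i(u, v) in f_i, and replace dx_i by d F_i = (∂F_i/∂u) du + (∂F_i/∂v) dv.
  For the x component: f_1(F) = 3*u^2 + 3*u + 3*v^2 + 2; d F_1 = (3) du + (0) dv
  For the y component: f_2(F) = -9*u^2 - 9*u - 9*v^2; d F_2 = (6*u + 3) du + (6*v) dv
Combining and collecting du, dv coefficients:
  coeff of du: -54*u^3 - 72*u^2 - 54*u*v^2 - 18*u - 18*v^2 + 6
  coeff of dv: 54*v*(-u^2 - u - v^2)
F^* omega = (-54*u^3 - 72*u^2 - 54*u*v^2 - 18*u - 18*v^2 + 6) du + (54*v*(-u^2 - u - v^2)) dv.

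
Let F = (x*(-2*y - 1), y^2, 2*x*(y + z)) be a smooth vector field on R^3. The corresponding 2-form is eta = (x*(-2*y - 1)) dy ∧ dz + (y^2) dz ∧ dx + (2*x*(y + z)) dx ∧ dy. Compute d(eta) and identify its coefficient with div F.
d(eta) = (2*x - 1) dx ∧ dy ∧ dz; div F = 2*x - 1

For a 2-form in R^3 of the form above, applying d gives a 3-form with coefficient ∂P/∂x + ∂Q/∂y + ∂R/∂z:
  ∂P/∂x = -2*y - 1
  ∂Q/∂y = 2*y
  ∂R/∂z = 2*x
Sum = 2*x - 1, which is exactly div F.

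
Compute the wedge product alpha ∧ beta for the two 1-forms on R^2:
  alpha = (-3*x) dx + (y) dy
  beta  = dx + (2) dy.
alpha ∧ beta = (-6*x - y) dx ∧ dy

Distribute the wedge, using dx_i ∧ dx_j = -dx_j ∧ dx_i and dx_i ∧ dx_i = 0. For each pair (i, j) with i < j, the coefficient of dx_i ∧ dx_j in alpha ∧ beta is (alpha_i * beta_j - alpha_j * beta_i). Collecting: alpha ∧ beta = (-6*x - y) dx ∧ dy.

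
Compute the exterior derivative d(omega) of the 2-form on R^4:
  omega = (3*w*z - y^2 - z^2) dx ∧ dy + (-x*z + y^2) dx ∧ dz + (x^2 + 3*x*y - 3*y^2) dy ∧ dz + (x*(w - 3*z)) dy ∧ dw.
d(omega) = (3*w + 2*x + y - 2*z) dx ∧ dy ∧ dz + (w) dx ∧ dy ∧ dw + (3*x) dy ∧ dz ∧ dw

For a 2-form omega = sum_{i<j} g_{ij} dx_i ∧ dx_j, the exterior derivative is
  d(omega) = sum_{i<j} d(g_{ij}) ∧ dx_i ∧ dx_j = sum_{i<j, k} (∂g_{ij}/∂x_k) dx_k ∧ dx_i ∧ dx_j.
Expand each term, using dx_k ∧ dx_i ∧ dx_j = sgn(permutation) dx_{(a)} ∧ dx_{(b)} ∧ dx_{(c)} with (a < b < c) sorted:
  d(3*w*z - y^2 - z^2) includes (∂/∂z)(3*w*z - y^2 - z^2) dz = (3*w - 2*z) dz, which multiplied by dx ∧ dy gives (3*w - 2*z) dx ∧ dy ∧ dz
  d(3*w*z - y^2 - z^2) includes (∂/∂w)(3*w*z - y^2 - z^2) dw = (3*z) dw, which multiplied by dx ∧ dy gives (3*z) dx ∧ dy ∧ dw
  d(-x*z + y^2) includes (∂/∂y)(-x*z + y^2) dy = (2*y) dy, which multiplied by dx ∧ dz gives (-2*y) dx ∧ dy ∧ dz
  d(x^2 + 3*x*y - 3*y^2) includes (∂/∂x)(x^2 + 3*x*y - 3*y^2) dx = (2*x + 3*y) dx, which multiplied by dy ∧ dz gives (2*x + 3*y) dx ∧ dy ∧ dz
  d(x*(w - 3*z)) includes (∂/∂x)(x*(w - 3*z)) dx = (w - 3*z) dx, which multiplied by dy ∧ dw gives (w - 3*z) dx ∧ dy ∧ dw
  d(x*(w - 3*z)) includes (∂/∂z)(x*(w - 3*z)) dz = (-3*x) dz, which multiplied by dy ∧ dw gives (3*x) dy ∧ dz ∧ dw
Collecting like 3-forms: d(omega) = (3*w + 2*x + y - 2*z) dx ∧ dy ∧ dz + (w) dx ∧ dy ∧ dw + (3*x) dy ∧ dz ∧ dw.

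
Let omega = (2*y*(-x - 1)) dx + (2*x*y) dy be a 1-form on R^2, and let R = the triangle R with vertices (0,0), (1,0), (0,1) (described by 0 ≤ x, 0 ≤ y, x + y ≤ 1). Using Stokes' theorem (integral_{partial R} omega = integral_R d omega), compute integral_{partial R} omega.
integral_(partial R) omega = 5/3

Stokes: integral_partial_R omega = integral_R d omega with d omega = (∂Q/∂x - ∂P/∂y) dx ∧ dy.
  ∂Q/∂x = 2*y
  ∂P/∂y = -2*x - 2
  integrand = ∂Q/∂x - ∂P/∂y = 2*x + 2*y + 2.
Integrating over R: integral_0^1 integral_0^{1-x} (2*x + 2*y + 2) dy dx = 5/3.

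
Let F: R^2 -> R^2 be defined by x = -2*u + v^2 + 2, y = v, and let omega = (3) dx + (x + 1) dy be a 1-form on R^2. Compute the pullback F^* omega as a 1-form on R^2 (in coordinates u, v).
F^* omega = (-6) du + (-2*u + v^2 + 6*v + 3) dv

Using F^*(f dg) = (f ∘ F) d(g ∘ F), substitute each coordinate x_i by F_i(u, v) in f_i, and replace dx_i by d F_i = (∂F_i/∂u) du + (∂F_i/∂v) dv.
  For the x component: f_1(F) = 3; d F_1 = (-2) du + (2*v) dv
  For the y component: f_2(F) = -2*u + v^2 + 3; d F_2 = (0) du + (1) dv
Combining and collecting du, dv coefficients:
  coeff of du: -6
  coeff of dv: -2*u + v^2 + 6*v + 3
F^* omega = (-6) du + (-2*u + v^2 + 6*v + 3) dv.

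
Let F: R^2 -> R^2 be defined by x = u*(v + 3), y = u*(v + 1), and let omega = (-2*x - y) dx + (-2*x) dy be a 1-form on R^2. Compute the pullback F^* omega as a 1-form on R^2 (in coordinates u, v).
F^* omega = (u*(-5*v^2 - 24*v - 27)) du + (u^2*(-5*v - 13)) dv

Using F^*(f dg) = (f ∘ F) d(g ∘ F), substitute each coordinate x_i by F_i(u, v) in f_i, and replace dx_i by d F_i = (∂F_i/∂u) du + (∂F_i/∂v) dv.
  For the x component: f_1(F) = u*(-3*v - 7); d F_1 = (v + 3) du + (u) dv
  For the y component: f_2(F) = 2*u*(-v - 3); d F_2 = (v + 1) du + (u) dv
Combining and collecting du, dv coefficients:
  coeff of du: u*(-5*v^2 - 24*v - 27)
  coeff of dv: u^2*(-5*v - 13)
F^* omega = (u*(-5*v^2 - 24*v - 27)) du + (u^2*(-5*v - 13)) dv.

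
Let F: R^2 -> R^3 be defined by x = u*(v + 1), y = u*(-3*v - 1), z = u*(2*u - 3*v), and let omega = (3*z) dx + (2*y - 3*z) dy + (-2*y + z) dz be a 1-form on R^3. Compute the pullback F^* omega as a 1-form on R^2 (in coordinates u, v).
F^* omega = (u*(8*u^2 + 30*u*v + 20*u - 27*v^2 - 12*v + 2)) du + (u^2*(18*u - 27*v)) dv

Using F^*(f dg) = (f ∘ F) d(g ∘ F), substitute each coordinate x_i by F_i(u, v) in f_i, and replace dx_i by d F_i = (∂F_i/∂u) du + (∂F_i/∂v) dv.
  For the x component: f_1(F) = 3*u*(2*u - 3*v); d F_1 = (v + 1) du + (u) dv
  For the y component: f_2(F) = u*(-6*u + 3*v - 2); d F_2 = (-3*v - 1) du + (-3*u) dv
  For the z component: f_3(F) = u*(2*u + 3*v + 2); d F_3 = (4*u - 3*v) du + (-3*u) dv
Combining and collecting du, dv coefficients:
  coeff of du: u*(8*u^2 + 30*u*v + 20*u - 27*v^2 - 12*v + 2)
  coeff of dv: u^2*(18*u - 27*v)
F^* omega = (u*(8*u^2 + 30*u*v + 20*u - 27*v^2 - 12*v + 2)) du + (u^2*(18*u - 27*v)) dv.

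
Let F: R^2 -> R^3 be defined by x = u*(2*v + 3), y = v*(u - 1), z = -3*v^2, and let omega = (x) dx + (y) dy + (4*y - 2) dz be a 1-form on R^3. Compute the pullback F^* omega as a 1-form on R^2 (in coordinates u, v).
F^* omega = (5*u*v^2 + 12*u*v + 9*u - v^2) du + (5*u^2*v + 6*u^2 - 24*u*v^2 - 2*u*v + 24*v^2 + 13*v) dv

Using F^*(f dg) = (f ∘ F) d(g ∘ F), substitute each coordinate x_i by F_i(u, v) in f_i, and replace dx_i by d F_i = (∂F_i/∂u) du + (∂F_i/∂v) dv.
  For the x component: f_1(F) = u*(2*v + 3); d F_1 = (2*v + 3) du + (2*u) dv
  For the y component: f_2(F) = v*(u - 1); d F_2 = (v) du + (u - 1) dv
  For the z component: f_3(F) = 4*u*v - 4*v - 2; d F_3 = (0) du + (-6*v) dv
Combining and collecting du, dv coefficients:
  coeff of du: 5*u*v^2 + 12*u*v + 9*u - v^2
  coeff of dv: 5*u^2*v + 6*u^2 - 24*u*v^2 - 2*u*v + 24*v^2 + 13*v
F^* omega = (5*u*v^2 + 12*u*v + 9*u - v^2) du + (5*u^2*v + 6*u^2 - 24*u*v^2 - 2*u*v + 24*v^2 + 13*v) dv.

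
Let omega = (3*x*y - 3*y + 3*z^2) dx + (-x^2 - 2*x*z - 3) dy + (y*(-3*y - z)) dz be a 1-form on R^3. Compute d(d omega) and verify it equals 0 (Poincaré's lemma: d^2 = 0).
d(d omega) = 0

Step 1: d omega = sum_{i<j} (∂f_j/∂x_i - ∂f_i/∂x_j) dx_i ∧ dx_j:
  coeff of dx ∧ dy: -5*x - 2*z + 3
  coeff of dx ∧ dz: -6*z
  coeff of dy ∧ dz: 2*x - 6*y - z
Step 2: Apply d again to each 2-form coefficient. The only possible 3-form in R^3 is dx ∧ dy ∧ dz, with coefficient
  ∂(coeff of dy∧dz)/∂x - ∂(coeff of dx∧dz)/∂y + ∂(coeff of dx∧dy)/∂z
  = ∂/∂x (2*x - 6*y - z) - ∂/∂y (-6*z) + ∂/∂z (-5*x - 2*z + 3).
Each of these terms simplifies to sums of mixed partials that cancel in pairs. The result is 0 (by equality of mixed partials for smooth functions — Schwarz / Clairaut).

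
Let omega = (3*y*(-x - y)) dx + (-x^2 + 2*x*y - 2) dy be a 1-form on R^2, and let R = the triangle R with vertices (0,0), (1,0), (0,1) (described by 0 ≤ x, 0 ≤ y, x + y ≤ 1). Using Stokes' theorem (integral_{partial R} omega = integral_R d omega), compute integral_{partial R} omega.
integral_(partial R) omega = 3/2

Stokes: integral_partial_R omega = integral_R d omega with d omega = (∂Q/∂x - ∂P/∂y) dx ∧ dy.
  ∂Q/∂x = -2*x + 2*y
  ∂P/∂y = -3*x - 6*y
  integrand = ∂Q/∂x - ∂P/∂y = x + 8*y.
Integrating over R: integral_0^1 integral_0^{1-x} (x + 8*y) dy dx = 3/2.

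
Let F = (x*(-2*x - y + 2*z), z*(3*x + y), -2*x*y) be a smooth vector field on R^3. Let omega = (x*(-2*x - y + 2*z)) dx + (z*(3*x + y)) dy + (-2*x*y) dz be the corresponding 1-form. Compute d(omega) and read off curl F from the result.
d(omega) = (-5*x - y) dy ∧ dz + (2*x + 2*y) dz ∧ dx + (x + 3*z) dx ∧ dy; curl F = (-5*x - y, 2*x + 2*y, x + 3*z)

d omega = sum_{i<j} (∂f_j/∂x_i - ∂f_i/∂x_j) dx_i ∧ dx_j. Under the identification (dy ∧ dz, dz ∧ dx, dx ∧ dy) ↔ (e_x, e_y, e_z), the coefficients are exactly the components of curl F. Compute:
  ∂R/∂y - ∂Q/∂z = (-2*x) - (3*x + y) = -5*x - y
  ∂P/∂z - ∂R/∂x = (2*x) - (-2*y) = 2*x + 2*y
  ∂Q/∂x - ∂P/∂y = (3*z) - (-x) = x + 3*z.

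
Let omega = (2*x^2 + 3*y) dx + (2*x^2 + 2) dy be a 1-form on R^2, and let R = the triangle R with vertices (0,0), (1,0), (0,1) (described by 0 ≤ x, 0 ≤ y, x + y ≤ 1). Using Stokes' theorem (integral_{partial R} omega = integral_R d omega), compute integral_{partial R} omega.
integral_(partial R) omega = -5/6

Stokes: integral_partial_R omega = integral_R d omega with d omega = (∂Q/∂x - ∂P/∂y) dx ∧ dy.
  ∂Q/∂x = 4*x
  ∂P/∂y = 3
  integrand = ∂Q/∂x - ∂P/∂y = 4*x - 3.
Integrating over R: integral_0^1 integral_0^{1-x} (4*x - 3) dy dx = -5/6.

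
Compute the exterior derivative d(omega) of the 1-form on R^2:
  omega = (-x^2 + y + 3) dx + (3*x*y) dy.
d(omega) = (3*y - 1) dx ∧ dy

For a 1-form omega = sum_i f_i dx_i, the exterior derivative is
  d(omega) = sum_{i < j} (∂f_j/∂x_i - ∂f_i/∂x_j) dx_i ∧ dx_j.
  coefficient of dx ∧ dy: ∂f_2/∂x - ∂f_1/∂y = ∂(3*x*y)/∂x - ∂(-x^2 + y + 3)/∂y = 3*y - 1
Assembling: d(omega) = (3*y - 1) dx ∧ dy.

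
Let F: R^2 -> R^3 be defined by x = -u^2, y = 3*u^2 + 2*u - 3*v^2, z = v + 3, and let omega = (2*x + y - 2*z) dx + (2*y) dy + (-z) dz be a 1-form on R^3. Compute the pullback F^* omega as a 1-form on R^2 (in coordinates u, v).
F^* omega = (34*u^3 + 32*u^2 - 30*u*v^2 + 4*u*v + 20*u - 12*v^2) du + (-36*u^2*v - 24*u*v + 36*v^3 - v - 3) dv

Using F^*(f dg) = (f ∘ F) d(g ∘ F), substitute each coordinate x_i by F_i(u, v) in f_i, and replace dx_i by d F_i = (∂F_i/∂u) du + (∂F_i/∂v) dv.
  For the x component: f_1(F) = u^2 + 2*u - 3*v^2 - 2*v - 6; d F_1 = (-2*u) du + (0) dv
  For the y component: f_2(F) = 6*u^2 + 4*u - 6*v^2; d F_2 = (6*u + 2) du + (-6*v) dv
  For the z component: f_3(F) = -v - 3; d F_3 = (0) du + (1) dv
Combining and collecting du, dv coefficients:
  coeff of du: 34*u^3 + 32*u^2 - 30*u*v^2 + 4*u*v + 20*u - 12*v^2
  coeff of dv: -36*u^2*v - 24*u*v + 36*v^3 - v - 3
F^* omega = (34*u^3 + 32*u^2 - 30*u*v^2 + 4*u*v + 20*u - 12*v^2) du + (-36*u^2*v - 24*u*v + 36*v^3 - v - 3) dv.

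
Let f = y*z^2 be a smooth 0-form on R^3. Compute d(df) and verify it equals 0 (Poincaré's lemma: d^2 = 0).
d(df) = 0

Step 1: df = sum_i (∂f/∂x_i) dx_i = (0) dx + (z^2) dy + (2*y*z) dz.
Step 2: Apply d again. Using the 1-form formula, the coefficient of dx ∧ dy in d(df) is ∂^2 f/∂x ∂y - ∂^2 f/∂y ∂x = (0) - (0) = 0 (equality of mixed partials for smooth f).
Similarly for dx ∧ dz and dy ∧ dz — all coefficients vanish. So d(df) = 0.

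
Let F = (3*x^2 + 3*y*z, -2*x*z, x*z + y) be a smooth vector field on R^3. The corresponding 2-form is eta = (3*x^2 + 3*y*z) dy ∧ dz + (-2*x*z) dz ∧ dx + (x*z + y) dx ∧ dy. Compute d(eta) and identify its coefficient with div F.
d(eta) = (7*x) dx ∧ dy ∧ dz; div F = 7*x

For a 2-form in R^3 of the form above, applying d gives a 3-form with coefficient ∂P/∂x + ∂Q/∂y + ∂R/∂z:
  ∂P/∂x = 6*x
  ∂Q/∂y = 0
  ∂R/∂z = x
Sum = 7*x, which is exactly div F.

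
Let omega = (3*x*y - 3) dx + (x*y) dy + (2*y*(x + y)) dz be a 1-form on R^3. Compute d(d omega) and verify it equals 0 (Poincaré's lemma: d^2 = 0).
d(d omega) = 0

Step 1: d omega = sum_{i<j} (∂f_j/∂x_i - ∂f_i/∂x_j) dx_i ∧ dx_j:
  coeff of dx ∧ dy: -3*x + y
  coeff of dx ∧ dz: 2*y
  coeff of dy ∧ dz: 2*x + 4*y
Step 2: Apply d again to each 2-form coefficient. The only possible 3-form in R^3 is dx ∧ dy ∧ dz, with coefficient
  ∂(coeff of dy∧dz)/∂x - ∂(coeff of dx∧dz)/∂y + ∂(coeff of dx∧dy)/∂z
  = ∂/∂x (2*x + 4*y) - ∂/∂y (2*y) + ∂/∂z (-3*x + y).
Each of these terms simplifies to sums of mixed partials that cancel in pairs. The result is 0 (by equality of mixed partials for smooth functions — Schwarz / Clairaut).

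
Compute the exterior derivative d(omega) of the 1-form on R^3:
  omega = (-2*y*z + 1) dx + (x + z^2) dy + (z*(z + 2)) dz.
d(omega) = (2*z + 1) dx ∧ dy + (2*y) dx ∧ dz + (-2*z) dy ∧ dz

For a 1-form omega = sum_i f_i dx_i, the exterior derivative is
  d(omega) = sum_{i < j} (∂f_j/∂x_i - ∂f_i/∂x_j) dx_i ∧ dx_j.
  coefficient of dx ∧ dy: ∂f_2/∂x - ∂f_1/∂y = ∂(x + z^2)/∂x - ∂(-2*y*z + 1)/∂y = 2*z + 1
  coefficient of dx ∧ dz: ∂f_3/∂x - ∂f_1/∂z = ∂(z*(z + 2))/∂x - ∂(-2*y*z + 1)/∂z = 2*y
  coefficient of dy ∧ dz: ∂f_3/∂y - ∂f_2/∂z = ∂(z*(z + 2))/∂y - ∂(x + z^2)/∂z = -2*z
Assembling: d(omega) = (2*z + 1) dx ∧ dy + (2*y) dx ∧ dz + (-2*z) dy ∧ dz.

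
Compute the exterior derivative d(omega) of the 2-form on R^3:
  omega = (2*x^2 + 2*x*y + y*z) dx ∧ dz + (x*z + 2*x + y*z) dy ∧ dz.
d(omega) = (2 - 2*x) dx ∧ dy ∧ dz

For a 2-form omega = sum_{i<j} g_{ij} dx_i ∧ dx_j, the exterior derivative is
  d(omega) = sum_{i<j} d(g_{ij}) ∧ dx_i ∧ dx_j = sum_{i<j, k} (∂g_{ij}/∂x_k) dx_k ∧ dx_i ∧ dx_j.
Expand each term, using dx_k ∧ dx_i ∧ dx_j = sgn(permutation) dx_{(a)} ∧ dx_{(b)} ∧ dx_{(c)} with (a < b < c) sorted:
  d(2*x^2 + 2*x*y + y*z) includes (∂/∂y)(2*x^2 + 2*x*y + y*z) dy = (2*x + z) dy, which multiplied by dx ∧ dz gives (-2*x - z) dx ∧ dy ∧ dz
  d(x*z + 2*x + y*z) includes (∂/∂x)(x*z + 2*x + y*z) dx = (z + 2) dx, which multiplied by dy ∧ dz gives (z + 2) dx ∧ dy ∧ dz
Collecting like 3-forms: d(omega) = (2 - 2*x) dx ∧ dy ∧ dz.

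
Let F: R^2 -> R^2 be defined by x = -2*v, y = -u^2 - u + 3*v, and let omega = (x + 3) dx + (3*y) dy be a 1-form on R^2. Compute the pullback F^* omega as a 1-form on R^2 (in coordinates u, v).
F^* omega = (6*u^3 + 9*u^2 - 18*u*v + 3*u - 9*v) du + (-9*u^2 - 9*u + 31*v - 6) dv

Using F^*(f dg) = (f ∘ F) d(g ∘ F), substitute each coordinate x_i by F_i(u, v) in f_i, and replace dx_i by d F_i = (∂F_i/∂u) du + (∂F_i/∂v) dv.
  For the x component: f_1(F) = 3 - 2*v; d F_1 = (0) du + (-2) dv
  For the y component: f_2(F) = -3*u^2 - 3*u + 9*v; d F_2 = (-2*u - 1) du + (3) dv
Combining and collecting du, dv coefficients:
  coeff of du: 6*u^3 + 9*u^2 - 18*u*v + 3*u - 9*v
  coeff of dv: -9*u^2 - 9*u + 31*v - 6
F^* omega = (6*u^3 + 9*u^2 - 18*u*v + 3*u - 9*v) du + (-9*u^2 - 9*u + 31*v - 6) dv.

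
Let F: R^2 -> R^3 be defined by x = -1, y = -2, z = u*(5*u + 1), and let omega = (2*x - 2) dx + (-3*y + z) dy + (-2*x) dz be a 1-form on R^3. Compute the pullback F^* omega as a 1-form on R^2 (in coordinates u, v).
F^* omega = (20*u + 2) du

Using F^*(f dg) = (f ∘ F) d(g ∘ F), substitute each coordinate x_i by F_i(u, v) in f_i, and replace dx_i by d F_i = (∂F_i/∂u) du + (∂F_i/∂v) dv.
  For the x component: f_1(F) = -4; d F_1 = (0) du + (0) dv
  For the y component: f_2(F) = 5*u^2 + u + 6; d F_2 = (0) du + (0) dv
  For the z component: f_3(F) = 2; d F_3 = (10*u + 1) du + (0) dv
Combining and collecting du, dv coefficients:
  coeff of du: 20*u + 2
  coeff of dv: 0
F^* omega = (20*u + 2) du.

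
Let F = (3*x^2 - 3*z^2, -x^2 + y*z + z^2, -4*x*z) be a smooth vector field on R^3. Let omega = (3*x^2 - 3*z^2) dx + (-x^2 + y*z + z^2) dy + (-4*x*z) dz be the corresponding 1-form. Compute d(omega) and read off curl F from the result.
d(omega) = (-y - 2*z) dy ∧ dz + (-2*z) dz ∧ dx + (-2*x) dx ∧ dy; curl F = (-y - 2*z, -2*z, -2*x)

d omega = sum_{i<j} (∂f_j/∂x_i - ∂f_i/∂x_j) dx_i ∧ dx_j. Under the identification (dy ∧ dz, dz ∧ dx, dx ∧ dy) ↔ (e_x, e_y, e_z), the coefficients are exactly the components of curl F. Compute:
  ∂R/∂y - ∂Q/∂z = (0) - (y + 2*z) = -y - 2*z
  ∂P/∂z - ∂R/∂x = (-6*z) - (-4*z) = -2*z
  ∂Q/∂x - ∂P/∂y = (-2*x) - (0) = -2*x.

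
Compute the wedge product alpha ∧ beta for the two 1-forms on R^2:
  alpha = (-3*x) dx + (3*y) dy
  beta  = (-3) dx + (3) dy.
alpha ∧ beta = (-9*x + 9*y) dx ∧ dy

Distribute the wedge, using dx_i ∧ dx_j = -dx_j ∧ dx_i and dx_i ∧ dx_i = 0. For each pair (i, j) with i < j, the coefficient of dx_i ∧ dx_j in alpha ∧ beta is (alpha_i * beta_j - alpha_j * beta_i). Collecting: alpha ∧ beta = (-9*x + 9*y) dx ∧ dy.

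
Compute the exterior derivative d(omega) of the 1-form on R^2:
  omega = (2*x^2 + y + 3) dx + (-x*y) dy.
d(omega) = (-y - 1) dx ∧ dy

For a 1-form omega = sum_i f_i dx_i, the exterior derivative is
  d(omega) = sum_{i < j} (∂f_j/∂x_i - ∂f_i/∂x_j) dx_i ∧ dx_j.
  coefficient of dx ∧ dy: ∂f_2/∂x - ∂f_1/∂y = ∂(-x*y)/∂x - ∂(2*x^2 + y + 3)/∂y = -y - 1
Assembling: d(omega) = (-y - 1) dx ∧ dy.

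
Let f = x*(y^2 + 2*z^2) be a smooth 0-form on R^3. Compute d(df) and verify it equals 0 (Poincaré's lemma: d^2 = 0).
d(df) = 0

Step 1: df = sum_i (∂f/∂x_i) dx_i = (y^2 + 2*z^2) dx + (2*x*y) dy + (4*x*z) dz.
Step 2: Apply d again. Using the 1-form formula, the coefficient of dx ∧ dy in d(df) is ∂^2 f/∂x ∂y - ∂^2 f/∂y ∂x = (2*y) - (2*y) = 0 (equality of mixed partials for smooth f).
Similarly for dx ∧ dz and dy ∧ dz — all coefficients vanish. So d(df) = 0.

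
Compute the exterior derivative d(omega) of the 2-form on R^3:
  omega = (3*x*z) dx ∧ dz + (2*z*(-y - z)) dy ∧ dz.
d(omega) = 0

For a 2-form omega = sum_{i<j} g_{ij} dx_i ∧ dx_j, the exterior derivative is
  d(omega) = sum_{i<j} d(g_{ij}) ∧ dx_i ∧ dx_j = sum_{i<j, k} (∂g_{ij}/∂x_k) dx_k ∧ dx_i ∧ dx_j.
Expand each term, using dx_k ∧ dx_i ∧ dx_j = sgn(permutation) dx_{(a)} ∧ dx_{(b)} ∧ dx_{(c)} with (a < b < c) sorted:

Collecting like 3-forms: d(omega) = 0.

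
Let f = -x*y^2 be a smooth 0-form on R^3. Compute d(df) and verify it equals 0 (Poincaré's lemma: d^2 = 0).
d(df) = 0

Step 1: df = sum_i (∂f/∂x_i) dx_i = (-y^2) dx + (-2*x*y) dy + (0) dz.
Step 2: Apply d again. Using the 1-form formula, the coefficient of dx ∧ dy in d(df) is ∂^2 f/∂x ∂y - ∂^2 f/∂y ∂x = (-2*y) - (-2*y) = 0 (equality of mixed partials for smooth f).
Similarly for dx ∧ dz and dy ∧ dz — all coefficients vanish. So d(df) = 0.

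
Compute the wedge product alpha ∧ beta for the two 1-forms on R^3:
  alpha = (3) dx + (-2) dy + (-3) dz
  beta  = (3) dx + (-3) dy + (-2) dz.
alpha ∧ beta = (-3) dx ∧ dy + (3) dx ∧ dz + (-5) dy ∧ dz

Distribute the wedge, using dx_i ∧ dx_j = -dx_j ∧ dx_i and dx_i ∧ dx_i = 0. For each pair (i, j) with i < j, the coefficient of dx_i ∧ dx_j in alpha ∧ beta is (alpha_i * beta_j - alpha_j * beta_i). Collecting: alpha ∧ beta = (-3) dx ∧ dy + (3) dx ∧ dz + (-5) dy ∧ dz.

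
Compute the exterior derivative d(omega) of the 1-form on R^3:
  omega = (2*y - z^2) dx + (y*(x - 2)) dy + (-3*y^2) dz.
d(omega) = (y - 2) dx ∧ dy + (2*z) dx ∧ dz + (-6*y) dy ∧ dz

For a 1-form omega = sum_i f_i dx_i, the exterior derivative is
  d(omega) = sum_{i < j} (∂f_j/∂x_i - ∂f_i/∂x_j) dx_i ∧ dx_j.
  coefficient of dx ∧ dy: ∂f_2/∂x - ∂f_1/∂y = ∂(y*(x - 2))/∂x - ∂(2*y - z^2)/∂y = y - 2
  coefficient of dx ∧ dz: ∂f_3/∂x - ∂f_1/∂z = ∂(-3*y^2)/∂x - ∂(2*y - z^2)/∂z = 2*z
  coefficient of dy ∧ dz: ∂f_3/∂y - ∂f_2/∂z = ∂(-3*y^2)/∂y - ∂(y*(x - 2))/∂z = -6*y
Assembling: d(omega) = (y - 2) dx ∧ dy + (2*z) dx ∧ dz + (-6*y) dy ∧ dz.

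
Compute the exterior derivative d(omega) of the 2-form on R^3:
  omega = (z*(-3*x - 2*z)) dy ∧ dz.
d(omega) = (-3*z) dx ∧ dy ∧ dz

For a 2-form omega = sum_{i<j} g_{ij} dx_i ∧ dx_j, the exterior derivative is
  d(omega) = sum_{i<j} d(g_{ij}) ∧ dx_i ∧ dx_j = sum_{i<j, k} (∂g_{ij}/∂x_k) dx_k ∧ dx_i ∧ dx_j.
Expand each term, using dx_k ∧ dx_i ∧ dx_j = sgn(permutation) dx_{(a)} ∧ dx_{(b)} ∧ dx_{(c)} with (a < b < c) sorted:
  d(z*(-3*x - 2*z)) includes (∂/∂x)(z*(-3*x - 2*z)) dx = (-3*z) dx, which multiplied by dy ∧ dz gives (-3*z) dx ∧ dy ∧ dz
Collecting like 3-forms: d(omega) = (-3*z) dx ∧ dy ∧ dz.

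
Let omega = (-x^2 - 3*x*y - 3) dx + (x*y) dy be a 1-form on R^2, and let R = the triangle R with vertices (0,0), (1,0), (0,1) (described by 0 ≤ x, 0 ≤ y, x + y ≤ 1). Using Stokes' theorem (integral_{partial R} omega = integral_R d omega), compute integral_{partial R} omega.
integral_(partial R) omega = 2/3

Stokes: integral_partial_R omega = integral_R d omega with d omega = (∂Q/∂x - ∂P/∂y) dx ∧ dy.
  ∂Q/∂x = y
  ∂P/∂y = -3*x
  integrand = ∂Q/∂x - ∂P/∂y = 3*x + y.
Integrating over R: integral_0^1 integral_0^{1-x} (3*x + y) dy dx = 2/3.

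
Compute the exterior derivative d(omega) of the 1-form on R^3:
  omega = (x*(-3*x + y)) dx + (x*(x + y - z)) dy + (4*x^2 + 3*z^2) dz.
d(omega) = (x + y - z) dx ∧ dy + (8*x) dx ∧ dz + (x) dy ∧ dz

For a 1-form omega = sum_i f_i dx_i, the exterior derivative is
  d(omega) = sum_{i < j} (∂f_j/∂x_i - ∂f_i/∂x_j) dx_i ∧ dx_j.
  coefficient of dx ∧ dy: ∂f_2/∂x - ∂f_1/∂y = ∂(x*(x + y - z))/∂x - ∂(x*(-3*x + y))/∂y = x + y - z
  coefficient of dx ∧ dz: ∂f_3/∂x - ∂f_1/∂z = ∂(4*x^2 + 3*z^2)/∂x - ∂(x*(-3*x + y))/∂z = 8*x
  coefficient of dy ∧ dz: ∂f_3/∂y - ∂f_2/∂z = ∂(4*x^2 + 3*z^2)/∂y - ∂(x*(x + y - z))/∂z = x
Assembling: d(omega) = (x + y - z) dx ∧ dy + (8*x) dx ∧ dz + (x) dy ∧ dz.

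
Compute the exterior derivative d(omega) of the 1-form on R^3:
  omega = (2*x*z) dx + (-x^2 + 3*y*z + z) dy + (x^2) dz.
d(omega) = (-2*x) dx ∧ dy + (-3*y - 1) dy ∧ dz

For a 1-form omega = sum_i f_i dx_i, the exterior derivative is
  d(omega) = sum_{i < j} (∂f_j/∂x_i - ∂f_i/∂x_j) dx_i ∧ dx_j.
  coefficient of dx ∧ dy: ∂f_2/∂x - ∂f_1/∂y = ∂(-x^2 + 3*y*z + z)/∂x - ∂(2*x*z)/∂y = -2*x
  coefficient of dy ∧ dz: ∂f_3/∂y - ∂f_2/∂z = ∂(x^2)/∂y - ∂(-x^2 + 3*y*z + z)/∂z = -3*y - 1
Assembling: d(omega) = (-2*x) dx ∧ dy + (-3*y - 1) dy ∧ dz.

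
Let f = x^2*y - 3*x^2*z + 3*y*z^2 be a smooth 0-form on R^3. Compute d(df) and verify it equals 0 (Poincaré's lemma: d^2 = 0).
d(df) = 0

Step 1: df = sum_i (∂f/∂x_i) dx_i = (2*x*(y - 3*z)) dx + (x^2 + 3*z^2) dy + (-3*x^2 + 6*y*z) dz.
Step 2: Apply d again. Using the 1-form formula, the coefficient of dx ∧ dy in d(df) is ∂^2 f/∂x ∂y - ∂^2 f/∂y ∂x = (2*x) - (2*x) = 0 (equality of mixed partials for smooth f).
Similarly for dx ∧ dz and dy ∧ dz — all coefficients vanish. So d(df) = 0.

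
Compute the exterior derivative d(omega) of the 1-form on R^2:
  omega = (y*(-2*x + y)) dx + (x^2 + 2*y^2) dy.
d(omega) = (4*x - 2*y) dx ∧ dy

For a 1-form omega = sum_i f_i dx_i, the exterior derivative is
  d(omega) = sum_{i < j} (∂f_j/∂x_i - ∂f_i/∂x_j) dx_i ∧ dx_j.
  coefficient of dx ∧ dy: ∂f_2/∂x - ∂f_1/∂y = ∂(x^2 + 2*y^2)/∂x - ∂(y*(-2*x + y))/∂y = 4*x - 2*y
Assembling: d(omega) = (4*x - 2*y) dx ∧ dy.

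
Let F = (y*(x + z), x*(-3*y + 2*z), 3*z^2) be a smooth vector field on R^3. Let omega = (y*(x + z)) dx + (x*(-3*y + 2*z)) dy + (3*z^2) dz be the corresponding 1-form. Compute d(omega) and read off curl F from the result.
d(omega) = (-2*x) dy ∧ dz + (y) dz ∧ dx + (-x - 3*y + z) dx ∧ dy; curl F = (-2*x, y, -x - 3*y + z)

d omega = sum_{i<j} (∂f_j/∂x_i - ∂f_i/∂x_j) dx_i ∧ dx_j. Under the identification (dy ∧ dz, dz ∧ dx, dx ∧ dy) ↔ (e_x, e_y, e_z), the coefficients are exactly the components of curl F. Compute:
  ∂R/∂y - ∂Q/∂z = (0) - (2*x) = -2*x
  ∂P/∂z - ∂R/∂x = (y) - (0) = y
  ∂Q/∂x - ∂P/∂y = (-3*y + 2*z) - (x + z) = -x - 3*y + z.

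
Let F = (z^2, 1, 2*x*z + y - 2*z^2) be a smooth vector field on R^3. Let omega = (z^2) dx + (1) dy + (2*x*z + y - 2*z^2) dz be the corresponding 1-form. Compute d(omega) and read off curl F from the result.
d(omega) = (1) dy ∧ dz + (0) dz ∧ dx + (0) dx ∧ dy; curl F = (1, 0, 0)

d omega = sum_{i<j} (∂f_j/∂x_i - ∂f_i/∂x_j) dx_i ∧ dx_j. Under the identification (dy ∧ dz, dz ∧ dx, dx ∧ dy) ↔ (e_x, e_y, e_z), the coefficients are exactly the components of curl F. Compute:
  ∂R/∂y - ∂Q/∂z = (1) - (0) = 1
  ∂P/∂z - ∂R/∂x = (2*z) - (2*z) = 0
  ∂Q/∂x - ∂P/∂y = (0) - (0) = 0.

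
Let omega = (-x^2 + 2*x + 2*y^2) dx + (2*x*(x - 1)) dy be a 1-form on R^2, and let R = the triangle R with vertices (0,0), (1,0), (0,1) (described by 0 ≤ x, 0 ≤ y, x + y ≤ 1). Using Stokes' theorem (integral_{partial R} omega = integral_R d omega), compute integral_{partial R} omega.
integral_(partial R) omega = -1

Stokes: integral_partial_R omega = integral_R d omega with d omega = (∂Q/∂x - ∂P/∂y) dx ∧ dy.
  ∂Q/∂x = 4*x - 2
  ∂P/∂y = 4*y
  integrand = ∂Q/∂x - ∂P/∂y = 4*x - 4*y - 2.
Integrating over R: integral_0^1 integral_0^{1-x} (4*x - 4*y - 2) dy dx = -1.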